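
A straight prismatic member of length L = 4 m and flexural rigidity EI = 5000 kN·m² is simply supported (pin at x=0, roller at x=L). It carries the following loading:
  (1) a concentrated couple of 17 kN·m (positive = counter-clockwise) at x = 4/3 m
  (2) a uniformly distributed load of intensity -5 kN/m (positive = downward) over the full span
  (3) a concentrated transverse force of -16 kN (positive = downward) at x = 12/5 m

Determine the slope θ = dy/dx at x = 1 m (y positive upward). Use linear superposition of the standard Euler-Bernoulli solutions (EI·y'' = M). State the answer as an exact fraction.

Load 1 — applied couple M₀=17 kN·m at a=4/3 m (b=L-a=8/3):
  θ_1 = (M₀x²/(2L)+C₁)/EI  [x≤a] with C₁=M₀(3b²-L²)/(6L)=34/9 = (17·1²/(2·4)+(34/9))/5000 = 17/14400 rad
Load 2 — uniform load w=-5 kN/m over full span:
  θ_2 = -w(L³-6Lx²+4x³)/(24EI) = -(-5)·(4³-6·4·1²+4·1³)/(24·5000) = 11/6000 rad
Load 3 — point force P=-16 kN at a=12/5 m (b=L-a=8/5):
  θ_3 = -Pb(L²-b²-3x²)/(6LEI)  [x≤a] = -(-16)·(8/5)·(4²-(8/5)²-3·1²)/(6·4·5000) = 174/78125 rad
Superposition: θ = Σ θ_i = 235849/45000000 rad ≈ 0.005241 rad

θ(1) = 235849/45000000 rad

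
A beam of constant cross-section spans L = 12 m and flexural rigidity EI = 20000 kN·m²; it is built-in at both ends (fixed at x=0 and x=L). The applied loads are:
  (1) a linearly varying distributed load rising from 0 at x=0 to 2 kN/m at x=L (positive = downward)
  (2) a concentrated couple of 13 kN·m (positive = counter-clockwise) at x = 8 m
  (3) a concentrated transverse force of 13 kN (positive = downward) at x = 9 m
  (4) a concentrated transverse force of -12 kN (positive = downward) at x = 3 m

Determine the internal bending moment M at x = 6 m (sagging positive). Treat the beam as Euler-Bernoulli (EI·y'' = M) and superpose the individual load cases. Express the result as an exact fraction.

Load 1 — triangular load w₀=2 kN/m (0→w₀ over full span):
  M_1 = 3w₀Lx/20 - w₀L²/30 - w₀x³/(6L) = 3·2·12·6/20 - 2·12²/30 - 2·6³/(6·12) = 6 kN·m
Load 2 — applied couple M₀=13 kN·m at a=8 m (b=L-a=4):
  M_2 = R_Ax - M_A  [x≤a] with R_A=13/9, M_A=13/3 = (13/9)·6 - (13/3) = 13/3 kN·m
Load 3 — point force P=13 kN at a=9 m (b=L-a=3):
  M_3 = Pb²(3a+b)x/L³ - Pab²/L²  [x≤a] = 13·3²·(3·9+3)·6/12³ - 13·9·3²/12² = 39/8 kN·m
Load 4 — point force P=-12 kN at a=3 m (b=L-a=9):
  M_4 = Pa²(a+3b)(L-x)/L³ - Pa²b/L²  [x>a] = (-12)·3²·(3+3·9)·(12-6)/12³ - (-12)·3²·9/12² = -9/2 kN·m
Superposition: M = Σ M_i = 257/24 kN·m ≈ 10.708333 kN·m

M(6) = 257/24 kN·m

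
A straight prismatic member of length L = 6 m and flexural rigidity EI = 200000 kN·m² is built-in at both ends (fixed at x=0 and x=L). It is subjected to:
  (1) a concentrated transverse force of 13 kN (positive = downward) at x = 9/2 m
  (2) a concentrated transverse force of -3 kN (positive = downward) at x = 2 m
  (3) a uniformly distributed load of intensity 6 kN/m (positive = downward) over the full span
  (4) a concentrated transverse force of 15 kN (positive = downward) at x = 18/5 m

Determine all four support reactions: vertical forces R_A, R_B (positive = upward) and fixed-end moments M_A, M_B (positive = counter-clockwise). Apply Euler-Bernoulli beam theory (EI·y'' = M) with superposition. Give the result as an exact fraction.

Load 1 — point force P=13 kN at a=9/2 m (b=L-a=3/2):
  R_A = Pb²(3a+b)/L³ = 13·(3/2)²·(3·(9/2)+(3/2))/6³ = 65/32 kN
  M_A = Pab²/L² = 13·(9/2)·(3/2)²/6² = 117/32 kN·m
  R_B = Pa²(a+3b)/L³ = 13·(9/2)²·((9/2)+3·(3/2))/6³ = 351/32 kN
  M_B = -Pa²b/L² = -13·(9/2)²·(3/2)/6² = -351/32 kN·m
Load 2 — point force P=-3 kN at a=2 m (b=L-a=4):
  R_A = Pb²(3a+b)/L³ = (-3)·4²·(3·2+4)/6³ = -20/9 kN
  M_A = Pab²/L² = (-3)·2·4²/6² = -8/3 kN·m
  R_B = Pa²(a+3b)/L³ = (-3)·2²·(2+3·4)/6³ = -7/9 kN
  M_B = -Pa²b/L² = -(-3)·2²·4/6² = 4/3 kN·m
Load 3 — uniform load w=6 kN/m over full span:
  R_A = wL/2 = 6·6/2 = 18 kN
  M_A = wL²/12 = 6·6²/12 = 18 kN·m
  R_B = wL/2 = 6·6/2 = 18 kN
  M_B = -wL²/12 = -6·6²/12 = -18 kN·m
Load 4 — point force P=15 kN at a=18/5 m (b=L-a=12/5):
  R_A = Pb²(3a+b)/L³ = 15·(12/5)²·(3·(18/5)+(12/5))/6³ = 132/25 kN
  M_A = Pab²/L² = 15·(18/5)·(12/5)²/6² = 216/25 kN·m
  R_B = Pa²(a+3b)/L³ = 15·(18/5)²·((18/5)+3·(12/5))/6³ = 243/25 kN
  M_B = -Pa²b/L² = -15·(18/5)²·(12/5)/6² = -324/25 kN·m
Superposition: R_A = 166241/7200 kN, M_A = 66311/2400 kN·m, R_B = 272959/7200 kN, M_B = -97429/2400 kN·m

R_A = 166241/7200 kN, M_A = 66311/2400 kN·m, R_B = 272959/7200 kN, M_B = -97429/2400 kN·m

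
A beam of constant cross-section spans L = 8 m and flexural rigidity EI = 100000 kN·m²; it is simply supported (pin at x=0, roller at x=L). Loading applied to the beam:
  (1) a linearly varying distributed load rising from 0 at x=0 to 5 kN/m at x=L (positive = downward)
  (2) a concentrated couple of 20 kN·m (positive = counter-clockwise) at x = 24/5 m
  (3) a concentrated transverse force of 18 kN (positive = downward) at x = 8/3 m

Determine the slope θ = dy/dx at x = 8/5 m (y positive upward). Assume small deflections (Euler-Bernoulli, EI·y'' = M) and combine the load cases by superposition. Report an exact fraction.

Load 1 — triangular load w₀=5 kN/m (0→w₀ over full span):
  θ_1 = -w₀(7L⁴-30L²x²+15x⁴)/(360LEI) = -5·(7·8⁴-30·8²·(8/5)²+15·(8/5)⁴)/(360·8·100000) = -1456/3515625 rad
Load 2 — applied couple M₀=20 kN·m at a=24/5 m (b=L-a=16/5):
  θ_2 = (M₀x²/(2L)+C₁)/EI  [x≤a] with C₁=M₀(3b²-L²)/(6L)=-208/15 = (20·(8/5)²/(2·8)+(-208/15))/100000 = -1/9375 rad
Load 3 — point force P=18 kN at a=8/3 m (b=L-a=16/3):
  θ_3 = -Pb(L²-b²-3x²)/(6LEI)  [x≤a] = -18·(16/3)·(8²-(16/3)²-3·(8/5)²)/(6·8·100000) = -392/703125 rad
Superposition: θ = Σ θ_i = -3791/3515625 rad ≈ -0.001078 rad

θ(8/5) = -3791/3515625 rad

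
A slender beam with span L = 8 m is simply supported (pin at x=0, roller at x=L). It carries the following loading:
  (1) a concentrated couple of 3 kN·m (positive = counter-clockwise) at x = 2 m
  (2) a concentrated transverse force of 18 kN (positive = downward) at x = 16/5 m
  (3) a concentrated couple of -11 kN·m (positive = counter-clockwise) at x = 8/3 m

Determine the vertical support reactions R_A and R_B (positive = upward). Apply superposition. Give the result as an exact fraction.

Load 1 — applied couple M₀=3 kN·m at a=2 m (b=L-a=6):
  R_A = M₀/L = 3/8 kN
  R_B = -M₀/L = -3/8 kN
Load 2 — point force P=18 kN at a=16/5 m (b=L-a=24/5):
  R_A = Pb/L = 18·(24/5)/8 = 54/5 kN
  R_B = Pa/L = 18·(16/5)/8 = 36/5 kN
Load 3 — applied couple M₀=-11 kN·m at a=8/3 m (b=L-a=16/3):
  R_A = M₀/L = (-11)/8 = -11/8 kN
  R_B = -M₀/L = -(-11)/8 = 11/8 kN
Superposition: R_A = 49/5 kN, R_B = 41/5 kN

R_A = 49/5 kN, R_B = 41/5 kN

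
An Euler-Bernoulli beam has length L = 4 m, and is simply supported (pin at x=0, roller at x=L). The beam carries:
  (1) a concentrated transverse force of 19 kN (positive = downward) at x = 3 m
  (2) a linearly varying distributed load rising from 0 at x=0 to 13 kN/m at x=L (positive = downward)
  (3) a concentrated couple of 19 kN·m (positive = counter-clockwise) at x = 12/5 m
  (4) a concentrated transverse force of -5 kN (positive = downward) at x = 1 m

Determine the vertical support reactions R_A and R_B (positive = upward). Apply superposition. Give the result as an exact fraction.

R_A = 173/12 kN, R_B = 307/12 kN

Load 1 — point force P=19 kN at a=3 m (b=L-a=1):
  R_A = Pb/L = 19·1/4 = 19/4 kN
  R_B = Pa/L = 19·3/4 = 57/4 kN
Load 2 — triangular load w₀=13 kN/m (0→w₀ over full span):
  R_A = w₀L/6 = 13·4/6 = 26/3 kN
  R_B = w₀L/3 = 13·4/3 = 52/3 kN
Load 3 — applied couple M₀=19 kN·m at a=12/5 m (b=L-a=8/5):
  R_A = M₀/L = 19/4 kN
  R_B = -M₀/L = -19/4 kN
Load 4 — point force P=-5 kN at a=1 m (b=L-a=3):
  R_A = Pb/L = (-5)·3/4 = -15/4 kN
  R_B = Pa/L = (-5)·1/4 = -5/4 kN
Superposition: R_A = 173/12 kN, R_B = 307/12 kN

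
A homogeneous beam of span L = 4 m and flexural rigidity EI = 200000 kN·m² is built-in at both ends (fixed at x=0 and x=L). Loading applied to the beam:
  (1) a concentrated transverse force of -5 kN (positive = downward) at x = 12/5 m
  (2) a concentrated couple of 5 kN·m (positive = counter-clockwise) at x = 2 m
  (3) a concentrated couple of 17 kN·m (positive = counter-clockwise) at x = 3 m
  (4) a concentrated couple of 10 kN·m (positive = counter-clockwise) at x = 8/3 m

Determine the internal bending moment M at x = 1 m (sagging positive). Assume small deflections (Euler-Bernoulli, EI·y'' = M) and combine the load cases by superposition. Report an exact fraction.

Load 1 — point force P=-5 kN at a=12/5 m (b=L-a=8/5):
  M_1 = Pb²(3a+b)x/L³ - Pab²/L²  [x≤a] = (-5)·(8/5)²·(3·(12/5)+(8/5))·1/4³ - (-5)·(12/5)·(8/5)²/4² = 4/25 kN·m
Load 2 — applied couple M₀=5 kN·m at a=2 m (b=L-a=2):
  M_2 = R_Ax - M_A  [x≤a] with R_A=15/8, M_A=5/4 = (15/8)·1 - (5/4) = 5/8 kN·m
Load 3 — applied couple M₀=17 kN·m at a=3 m (b=L-a=1):
  M_3 = R_Ax - M_A  [x≤a] with R_A=153/32, M_A=85/16 = (153/32)·1 - (85/16) = -17/32 kN·m
Load 4 — applied couple M₀=10 kN·m at a=8/3 m (b=L-a=4/3):
  M_4 = R_Ax - M_A  [x≤a] with R_A=10/3, M_A=10/3 = (10/3)·1 - (10/3) = 0 kN·m
Superposition: M = Σ M_i = 203/800 kN·m ≈ 0.253750 kN·m

M(1) = 203/800 kN·m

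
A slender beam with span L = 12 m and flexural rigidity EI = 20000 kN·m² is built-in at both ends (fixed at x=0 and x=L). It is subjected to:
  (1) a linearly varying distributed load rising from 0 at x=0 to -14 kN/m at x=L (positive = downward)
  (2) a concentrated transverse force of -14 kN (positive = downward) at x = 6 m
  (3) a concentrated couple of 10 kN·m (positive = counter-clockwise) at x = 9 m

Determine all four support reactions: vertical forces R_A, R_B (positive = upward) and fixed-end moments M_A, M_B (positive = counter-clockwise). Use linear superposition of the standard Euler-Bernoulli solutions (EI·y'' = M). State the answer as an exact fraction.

R_A = -2501/80 kN, M_A = -3403/40 kN·m, R_B = -5339/80 kN, M_B = 4797/40 kN·m

Load 1 — triangular load w₀=-14 kN/m (0→w₀ over full span):
  R_A = 3w₀L/20 = 3·(-14)·12/20 = -126/5 kN
  M_A = w₀L²/30 = (-14)·12²/30 = -336/5 kN·m
  R_B = 7w₀L/20 = 7·(-14)·12/20 = -294/5 kN
  M_B = -w₀L²/20 = -(-14)·12²/20 = 504/5 kN·m
Load 2 — point force P=-14 kN at a=6 m (b=L-a=6):
  R_A = Pb²(3a+b)/L³ = (-14)·6²·(3·6+6)/12³ = -7 kN
  M_A = Pab²/L² = (-14)·6·6²/12² = -21 kN·m
  R_B = Pa²(a+3b)/L³ = (-14)·6²·(6+3·6)/12³ = -7 kN
  M_B = -Pa²b/L² = -(-14)·6²·6/12² = 21 kN·m
Load 3 — applied couple M₀=10 kN·m at a=9 m (b=L-a=3):
  R_A = 6M₀ab/L³ = 6·10·9·3/12³ = 15/16 kN
  M_A = M₀b(2a-b)/L² = 10·3·(2·9-3)/12² = 25/8 kN·m
  R_B = -6M₀ab/L³ = -6·10·9·3/12³ = -15/16 kN
  M_B = M₀a(2b-a)/L² = 10·9·(2·3-9)/12² = -15/8 kN·m
Superposition: R_A = -2501/80 kN, M_A = -3403/40 kN·m, R_B = -5339/80 kN, M_B = 4797/40 kN·m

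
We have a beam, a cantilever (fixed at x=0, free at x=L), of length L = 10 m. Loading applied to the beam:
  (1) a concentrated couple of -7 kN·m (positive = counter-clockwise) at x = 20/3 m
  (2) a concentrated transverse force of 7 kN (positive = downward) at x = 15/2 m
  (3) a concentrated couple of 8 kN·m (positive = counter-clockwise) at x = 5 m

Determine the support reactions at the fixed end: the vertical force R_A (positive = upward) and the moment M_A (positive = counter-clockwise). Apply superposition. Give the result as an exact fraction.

R_A = 7 kN, M_A = 103/2 kN·m

Load 1 — applied couple M₀=-7 kN·m at a=20/3 m (b=L-a=10/3):
  R_A = 0 kN
  M_A = -M₀ = -(-7) = 7 kN·m
Load 2 — point force P=7 kN at a=15/2 m (b=L-a=5/2):
  R_A = P = 7 kN
  M_A = Pa = 7·(15/2) = 105/2 kN·m
Load 3 — applied couple M₀=8 kN·m at a=5 m (b=L-a=5):
  R_A = 0 kN
  M_A = -M₀ = -8 kN·m
Superposition: R_A = 7 kN, M_A = 103/2 kN·m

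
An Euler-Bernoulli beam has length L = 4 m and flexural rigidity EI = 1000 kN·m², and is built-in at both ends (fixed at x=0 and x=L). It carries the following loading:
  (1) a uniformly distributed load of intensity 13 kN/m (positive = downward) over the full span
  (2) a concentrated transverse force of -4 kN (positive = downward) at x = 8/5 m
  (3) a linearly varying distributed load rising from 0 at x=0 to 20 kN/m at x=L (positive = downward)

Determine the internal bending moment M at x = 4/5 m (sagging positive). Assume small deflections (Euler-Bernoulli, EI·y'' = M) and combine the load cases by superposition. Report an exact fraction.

Load 1 — uniform load w=13 kN/m over full span:
  M_1 = wLx/2 - wL²/12 - wx²/2 = 13·4·(4/5)/2 - 13·4²/12 - 13·(4/5)²/2 = -52/75 kN·m
Load 2 — point force P=-4 kN at a=8/5 m (b=L-a=12/5):
  M_2 = Pb²(3a+b)x/L³ - Pab²/L²  [x≤a] = (-4)·(12/5)²·(3·(8/5)+(12/5))·(4/5)/4³ - (-4)·(8/5)·(12/5)²/4² = 144/625 kN·m
Load 3 — triangular load w₀=20 kN/m (0→w₀ over full span):
  M_3 = 3w₀Lx/20 - w₀L²/30 - w₀x³/(6L) = 3·20·4·(4/5)/20 - 20·4²/30 - 20·(4/5)³/(6·4) = -112/75 kN·m
Superposition: M = Σ M_i = -3668/1875 kN·m ≈ -1.956267 kN·m

M(4/5) = -3668/1875 kN·m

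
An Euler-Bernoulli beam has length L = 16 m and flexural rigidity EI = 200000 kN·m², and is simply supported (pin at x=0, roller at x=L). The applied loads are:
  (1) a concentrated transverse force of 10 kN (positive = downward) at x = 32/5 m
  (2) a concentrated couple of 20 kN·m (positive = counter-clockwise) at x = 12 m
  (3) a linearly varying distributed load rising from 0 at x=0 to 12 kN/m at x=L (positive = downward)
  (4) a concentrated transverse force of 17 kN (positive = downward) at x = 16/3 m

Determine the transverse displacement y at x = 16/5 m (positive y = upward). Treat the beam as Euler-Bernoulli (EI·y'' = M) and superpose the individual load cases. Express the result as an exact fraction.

Load 1 — point force P=10 kN at a=32/5 m (b=L-a=48/5):
  y_1 = -Pbx(L²-b²-x²)/(6LEI)  [x≤a] = -10·(48/5)·(16/5)·(16²-(48/5)²-(16/5)²)/(6·16·200000) = -192/78125 m
Load 2 — applied couple M₀=20 kN·m at a=12 m (b=L-a=4):
  y_2 = (M₀x³/(6L)+C₁x)/EI  [x≤a] with C₁=M₀(3b²-L²)/(6L)=-130/3 = (20·(16/5)³/(6·16)+(-130/3)·(16/5))/200000 = -103/156250 m
Load 3 — triangular load w₀=12 kN/m (0→w₀ over full span):
  y_3 = -w₀x(7L⁴-10L²x²+3x⁴)/(360LEI) = -12·(16/5)·(7·16⁴-10·16²·(16/5)²+3·(16/5)⁴)/(360·16·200000) = -704512/48828125 m
Load 4 — point force P=17 kN at a=16/3 m (b=L-a=32/3):
  y_4 = -Pbx(L²-b²-x²)/(6LEI)  [x≤a] = -17·(32/3)·(16/5)·(16²-(32/3)²-(16/5)²)/(6·16·200000) = -126208/31640625 m
Superposition: y = Σ y_i = -170337319/7910156250 m ≈ -0.021534 m

y(16/5) = -170337319/7910156250 m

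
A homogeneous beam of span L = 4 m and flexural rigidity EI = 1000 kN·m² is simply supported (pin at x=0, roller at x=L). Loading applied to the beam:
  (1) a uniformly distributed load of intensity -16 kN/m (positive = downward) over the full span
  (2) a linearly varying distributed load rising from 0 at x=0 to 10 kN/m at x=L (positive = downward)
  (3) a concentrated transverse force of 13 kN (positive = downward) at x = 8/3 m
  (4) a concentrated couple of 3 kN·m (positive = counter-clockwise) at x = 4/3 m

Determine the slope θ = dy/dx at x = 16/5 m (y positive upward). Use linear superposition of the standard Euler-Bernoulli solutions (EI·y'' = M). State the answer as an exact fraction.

Load 1 — uniform load w=-16 kN/m over full span:
  θ_1 = -w(L³-6Lx²+4x³)/(24EI) = -(-16)·(4³-6·4·(16/5)²+4·(16/5)³)/(24·1000) = -528/15625 rad
Load 2 — triangular load w₀=10 kN/m (0→w₀ over full span):
  θ_2 = -w₀(7L⁴-30L²x²+15x⁴)/(360LEI) = -10·(7·4⁴-30·4²·(16/5)²+15·(16/5)⁴)/(360·4·1000) = 1514/140625 rad
Load 3 — point force P=13 kN at a=8/3 m (b=L-a=4/3):
  θ_3 = -Pa(2L²-6Lx+3x²+a²)/(6LEI)  [x>a] = -13·(8/3)·(2·4²-6·4·(16/5)+3·(16/5)²+(8/3)²)/(6·4·1000) = 2548/253125 rad
Load 4 — applied couple M₀=3 kN·m at a=4/3 m (b=L-a=8/3):
  θ_4 = (M₀x²/(2L)-M₀(x-a)+C₁)/EI  [x>a] with C₁=M₀(3b²-L²)/(6L)=2/3 = (3·(16/5)²/(2·4)-3·((16/5)-(4/3))+(2/3))/1000 = -41/37500 rad
Superposition: θ = Σ θ_i = -71143/5062500 rad ≈ -0.014053 rad

θ(16/5) = -71143/5062500 rad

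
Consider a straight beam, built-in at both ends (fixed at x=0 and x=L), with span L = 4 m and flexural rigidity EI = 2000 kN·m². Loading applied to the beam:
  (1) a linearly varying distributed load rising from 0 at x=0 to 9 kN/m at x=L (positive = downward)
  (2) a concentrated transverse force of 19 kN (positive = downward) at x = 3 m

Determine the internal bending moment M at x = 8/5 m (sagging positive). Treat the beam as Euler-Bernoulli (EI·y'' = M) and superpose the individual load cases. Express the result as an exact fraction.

M(8/5) = 6983/2000 kN·m

Load 1 — triangular load w₀=9 kN/m (0→w₀ over full span):
  M_1 = 3w₀Lx/20 - w₀L²/30 - w₀x³/(6L) = 3·9·4·(8/5)/20 - 9·4²/30 - 9·(8/5)³/(6·4) = 288/125 kN·m
Load 2 — point force P=19 kN at a=3 m (b=L-a=1):
  M_2 = Pb²(3a+b)x/L³ - Pab²/L²  [x≤a] = 19·1²·(3·3+1)·(8/5)/4³ - 19·3·1²/4² = 19/16 kN·m
Superposition: M = Σ M_i = 6983/2000 kN·m ≈ 3.491500 kN·m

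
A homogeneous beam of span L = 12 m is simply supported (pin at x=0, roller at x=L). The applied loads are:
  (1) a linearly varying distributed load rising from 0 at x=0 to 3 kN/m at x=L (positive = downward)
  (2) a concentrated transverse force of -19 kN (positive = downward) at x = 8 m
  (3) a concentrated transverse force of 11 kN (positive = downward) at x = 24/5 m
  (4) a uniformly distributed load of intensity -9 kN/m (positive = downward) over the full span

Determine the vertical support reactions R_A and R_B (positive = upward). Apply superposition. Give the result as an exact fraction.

R_A = -716/15 kN, R_B = -754/15 kN

Load 1 — triangular load w₀=3 kN/m (0→w₀ over full span):
  R_A = w₀L/6 = 3·12/6 = 6 kN
  R_B = w₀L/3 = 3·12/3 = 12 kN
Load 2 — point force P=-19 kN at a=8 m (b=L-a=4):
  R_A = Pb/L = (-19)·4/12 = -19/3 kN
  R_B = Pa/L = (-19)·8/12 = -38/3 kN
Load 3 — point force P=11 kN at a=24/5 m (b=L-a=36/5):
  R_A = Pb/L = 11·(36/5)/12 = 33/5 kN
  R_B = Pa/L = 11·(24/5)/12 = 22/5 kN
Load 4 — uniform load w=-9 kN/m over full span:
  R_A = wL/2 = (-9)·12/2 = -54 kN
  R_B = wL/2 = (-9)·12/2 = -54 kN
Superposition: R_A = -716/15 kN, R_B = -754/15 kN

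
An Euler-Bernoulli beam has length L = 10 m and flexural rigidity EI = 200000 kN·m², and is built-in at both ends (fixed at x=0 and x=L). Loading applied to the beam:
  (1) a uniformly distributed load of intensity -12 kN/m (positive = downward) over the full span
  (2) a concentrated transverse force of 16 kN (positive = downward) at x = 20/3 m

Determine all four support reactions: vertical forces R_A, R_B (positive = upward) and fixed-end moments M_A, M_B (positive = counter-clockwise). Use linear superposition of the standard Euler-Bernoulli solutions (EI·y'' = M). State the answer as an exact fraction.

R_A = -1508/27 kN, M_A = -2380/27 kN·m, R_B = -1300/27 kN, M_B = 2060/27 kN·m

Load 1 — uniform load w=-12 kN/m over full span:
  R_A = wL/2 = (-12)·10/2 = -60 kN
  M_A = wL²/12 = (-12)·10²/12 = -100 kN·m
  R_B = wL/2 = (-12)·10/2 = -60 kN
  M_B = -wL²/12 = -(-12)·10²/12 = 100 kN·m
Load 2 — point force P=16 kN at a=20/3 m (b=L-a=10/3):
  R_A = Pb²(3a+b)/L³ = 16·(10/3)²·(3·(20/3)+(10/3))/10³ = 112/27 kN
  M_A = Pab²/L² = 16·(20/3)·(10/3)²/10² = 320/27 kN·m
  R_B = Pa²(a+3b)/L³ = 16·(20/3)²·((20/3)+3·(10/3))/10³ = 320/27 kN
  M_B = -Pa²b/L² = -16·(20/3)²·(10/3)/10² = -640/27 kN·m
Superposition: R_A = -1508/27 kN, M_A = -2380/27 kN·m, R_B = -1300/27 kN, M_B = 2060/27 kN·m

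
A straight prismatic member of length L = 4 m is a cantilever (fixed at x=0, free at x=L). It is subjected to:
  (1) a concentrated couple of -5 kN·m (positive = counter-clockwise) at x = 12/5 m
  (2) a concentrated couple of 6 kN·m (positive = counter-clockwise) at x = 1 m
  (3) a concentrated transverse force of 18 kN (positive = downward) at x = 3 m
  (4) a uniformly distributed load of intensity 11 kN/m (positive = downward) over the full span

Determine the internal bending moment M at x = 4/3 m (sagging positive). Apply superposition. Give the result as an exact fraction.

Load 1 — applied couple M₀=-5 kN·m at a=12/5 m (b=L-a=8/5):
  M_1 = M₀  [x≤a] = (-5) = -5 kN·m
Load 2 — applied couple M₀=6 kN·m at a=1 m (b=L-a=3):
  M_2 = 0  [x>a] = 0 kN·m
Load 3 — point force P=18 kN at a=3 m (b=L-a=1):
  M_3 = -P(a-x)  [x≤a] = -18·(3-(4/3)) = -30 kN·m
Load 4 — uniform load w=11 kN/m over full span:
  M_4 = -w(L-x)²/2 = -11·(4-(4/3))²/2 = -352/9 kN·m
Superposition: M = Σ M_i = -667/9 kN·m ≈ -74.111111 kN·m

M(4/3) = -667/9 kN·m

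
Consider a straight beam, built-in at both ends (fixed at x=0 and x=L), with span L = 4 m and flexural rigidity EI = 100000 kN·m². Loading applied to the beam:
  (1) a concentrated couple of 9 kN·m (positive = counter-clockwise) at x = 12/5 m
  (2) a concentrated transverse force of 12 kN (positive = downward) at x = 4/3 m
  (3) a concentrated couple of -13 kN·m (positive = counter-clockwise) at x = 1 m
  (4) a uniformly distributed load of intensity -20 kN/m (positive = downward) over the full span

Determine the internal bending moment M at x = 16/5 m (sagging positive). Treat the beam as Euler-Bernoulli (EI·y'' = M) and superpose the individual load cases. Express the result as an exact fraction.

M(16/5) = -5299/2000 kN·m

Load 1 — applied couple M₀=9 kN·m at a=12/5 m (b=L-a=8/5):
  M_1 = R_Ax - M_A - M₀  [x>a] with R_A=81/25, M_A=72/25 = (81/25)·(16/5) - (72/25) - 9 = -189/125 kN·m
Load 2 — point force P=12 kN at a=4/3 m (b=L-a=8/3):
  M_2 = Pa²(a+3b)(L-x)/L³ - Pa²b/L²  [x>a] = 12·(4/3)²·((4/3)+3·(8/3))·(4-(16/5))/4³ - 12·(4/3)²·(8/3)/4² = -16/15 kN·m
Load 3 — applied couple M₀=-13 kN·m at a=1 m (b=L-a=3):
  M_3 = R_Ax - M_A - M₀  [x>a] with R_A=-117/32, M_A=39/16 = (-117/32)·(16/5) - (39/16) - (-13) = -91/80 kN·m
Load 4 — uniform load w=-20 kN/m over full span:
  M_4 = wLx/2 - wL²/12 - wx²/2 = (-20)·4·(16/5)/2 - (-20)·4²/12 - (-20)·(16/5)²/2 = 16/15 kN·m
Superposition: M = Σ M_i = -5299/2000 kN·m ≈ -2.649500 kN·m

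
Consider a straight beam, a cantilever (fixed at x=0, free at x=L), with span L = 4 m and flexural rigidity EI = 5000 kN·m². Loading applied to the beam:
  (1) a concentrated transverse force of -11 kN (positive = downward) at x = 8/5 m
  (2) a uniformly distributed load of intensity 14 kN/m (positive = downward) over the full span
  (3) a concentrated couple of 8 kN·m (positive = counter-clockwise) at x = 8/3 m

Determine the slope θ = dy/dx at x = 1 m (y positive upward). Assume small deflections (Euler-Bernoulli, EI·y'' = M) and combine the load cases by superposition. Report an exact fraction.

θ(1) = -1987/150000 rad

Load 1 — point force P=-11 kN at a=8/5 m (b=L-a=12/5):
  θ_1 = -Px(2a-x)/(2EI)  [x≤a] = -(-11)·1·(2·(8/5)-1)/(2·5000) = 121/50000 rad
Load 2 — uniform load w=14 kN/m over full span:
  θ_2 = -wx(x²-3Lx+3L²)/(6EI) = -14·1·(1²-3·4·1+3·4²)/(6·5000) = -259/15000 rad
Load 3 — applied couple M₀=8 kN·m at a=8/3 m (b=L-a=4/3):
  θ_3 = M₀x/EI  [x≤a] = 8·1/5000 = 1/625 rad
Superposition: θ = Σ θ_i = -1987/150000 rad ≈ -0.013247 rad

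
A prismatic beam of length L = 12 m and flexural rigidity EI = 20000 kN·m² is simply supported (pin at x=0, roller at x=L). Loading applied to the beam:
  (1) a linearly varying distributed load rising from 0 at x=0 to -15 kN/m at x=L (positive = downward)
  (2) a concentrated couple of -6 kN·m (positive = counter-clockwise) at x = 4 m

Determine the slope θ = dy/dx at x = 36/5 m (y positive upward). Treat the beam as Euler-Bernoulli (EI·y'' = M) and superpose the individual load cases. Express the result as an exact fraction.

θ(36/5) = -2053/312500 rad

Load 1 — triangular load w₀=-15 kN/m (0→w₀ over full span):
  θ_1 = -w₀(7L⁴-30L²x²+15x⁴)/(360LEI) = -(-15)·(7·12⁴-30·12²·(36/5)²+15·(36/5)⁴)/(360·12·20000) = -522/78125 rad
Load 2 — applied couple M₀=-6 kN·m at a=4 m (b=L-a=8):
  θ_2 = (M₀x²/(2L)-M₀(x-a)+C₁)/EI  [x>a] with C₁=M₀(3b²-L²)/(6L)=-4 = ((-6)·(36/5)²/(2·12)-(-6)·((36/5)-4)+(-4))/20000 = 7/62500 rad
Superposition: θ = Σ θ_i = -2053/312500 rad ≈ -0.006570 rad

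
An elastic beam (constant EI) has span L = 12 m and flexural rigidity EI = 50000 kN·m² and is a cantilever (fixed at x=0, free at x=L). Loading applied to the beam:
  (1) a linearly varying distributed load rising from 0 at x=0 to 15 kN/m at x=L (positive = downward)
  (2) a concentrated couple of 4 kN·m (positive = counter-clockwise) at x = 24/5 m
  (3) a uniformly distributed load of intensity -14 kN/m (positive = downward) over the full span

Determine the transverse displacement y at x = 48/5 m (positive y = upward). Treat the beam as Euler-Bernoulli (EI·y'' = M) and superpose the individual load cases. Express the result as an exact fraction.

Load 1 — triangular load w₀=15 kN/m (0→w₀ over full span):
  y_1 = (w₀Lx³/12-w₀L²x²/6-w₀x⁵/(120L))/EI = (15·12·(48/5)³/12-15·12²·(48/5)²/6-15·(48/5)⁵/(120·12))/50000 = -4053888/9765625 m
Load 2 — applied couple M₀=4 kN·m at a=24/5 m (b=L-a=36/5):
  y_2 = M₀a(2x-a)/(2EI)  [x>a] = 4·(24/5)·(2·(48/5)-(24/5))/(2·50000) = 216/78125 m
Load 3 — uniform load w=-14 kN/m over full span:
  y_3 = -wx²(x²-4Lx+6L²)/(24EI) = -(-14)·(48/5)²·((48/5)²-4·12·(48/5)+6·12²)/(24·50000) = 1040256/1953125 m
Superposition: y = Σ y_i = 1174392/9765625 m ≈ 0.120258 m

y(48/5) = 1174392/9765625 m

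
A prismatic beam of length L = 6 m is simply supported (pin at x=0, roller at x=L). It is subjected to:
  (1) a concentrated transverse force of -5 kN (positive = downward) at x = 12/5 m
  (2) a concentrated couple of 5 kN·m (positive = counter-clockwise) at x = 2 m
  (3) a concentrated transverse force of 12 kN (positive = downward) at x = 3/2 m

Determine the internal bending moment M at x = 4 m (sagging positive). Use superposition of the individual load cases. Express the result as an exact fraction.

Load 1 — point force P=-5 kN at a=12/5 m (b=L-a=18/5):
  M_1 = Pa(L-x)/L  [x>a] = (-5)·(12/5)·(6-4)/6 = -4 kN·m
Load 2 — applied couple M₀=5 kN·m at a=2 m (b=L-a=4):
  M_2 = M₀x/L - M₀  [x>a] = 5·4/6 - 5 = -5/3 kN·m
Load 3 — point force P=12 kN at a=3/2 m (b=L-a=9/2):
  M_3 = Pa(L-x)/L  [x>a] = 12·(3/2)·(6-4)/6 = 6 kN·m
Superposition: M = Σ M_i = 1/3 kN·m ≈ 0.333333 kN·m

M(4) = 1/3 kN·m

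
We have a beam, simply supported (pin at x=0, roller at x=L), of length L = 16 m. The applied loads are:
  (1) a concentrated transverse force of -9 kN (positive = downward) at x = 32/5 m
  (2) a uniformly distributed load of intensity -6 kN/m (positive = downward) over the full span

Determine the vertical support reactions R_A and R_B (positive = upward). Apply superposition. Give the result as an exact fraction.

R_A = -267/5 kN, R_B = -258/5 kN

Load 1 — point force P=-9 kN at a=32/5 m (b=L-a=48/5):
  R_A = Pb/L = (-9)·(48/5)/16 = -27/5 kN
  R_B = Pa/L = (-9)·(32/5)/16 = -18/5 kN
Load 2 — uniform load w=-6 kN/m over full span:
  R_A = wL/2 = (-6)·16/2 = -48 kN
  R_B = wL/2 = (-6)·16/2 = -48 kN
Superposition: R_A = -267/5 kN, R_B = -258/5 kN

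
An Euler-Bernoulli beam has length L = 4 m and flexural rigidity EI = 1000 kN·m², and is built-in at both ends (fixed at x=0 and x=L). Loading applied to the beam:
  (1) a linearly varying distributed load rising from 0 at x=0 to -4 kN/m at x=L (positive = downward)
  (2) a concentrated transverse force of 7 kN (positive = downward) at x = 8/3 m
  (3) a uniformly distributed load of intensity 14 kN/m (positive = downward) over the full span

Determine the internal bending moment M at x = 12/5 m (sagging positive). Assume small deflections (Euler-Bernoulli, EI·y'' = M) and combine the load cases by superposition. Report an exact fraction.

M(12/5) = 30956/3375 kN·m

Load 1 — triangular load w₀=-4 kN/m (0→w₀ over full span):
  M_1 = 3w₀Lx/20 - w₀L²/30 - w₀x³/(6L) = 3·(-4)·4·(12/5)/20 - (-4)·4²/30 - (-4)·(12/5)³/(6·4) = -496/375 kN·m
Load 2 — point force P=7 kN at a=8/3 m (b=L-a=4/3):
  M_2 = Pb²(3a+b)x/L³ - Pab²/L²  [x≤a] = 7·(4/3)²·(3·(8/3)+(4/3))·(12/5)/4³ - 7·(8/3)·(4/3)²/4² = 308/135 kN·m
Load 3 — uniform load w=14 kN/m over full span:
  M_3 = wLx/2 - wL²/12 - wx²/2 = 14·4·(12/5)/2 - 14·4²/12 - 14·(12/5)²/2 = 616/75 kN·m
Superposition: M = Σ M_i = 30956/3375 kN·m ≈ 9.172148 kN·m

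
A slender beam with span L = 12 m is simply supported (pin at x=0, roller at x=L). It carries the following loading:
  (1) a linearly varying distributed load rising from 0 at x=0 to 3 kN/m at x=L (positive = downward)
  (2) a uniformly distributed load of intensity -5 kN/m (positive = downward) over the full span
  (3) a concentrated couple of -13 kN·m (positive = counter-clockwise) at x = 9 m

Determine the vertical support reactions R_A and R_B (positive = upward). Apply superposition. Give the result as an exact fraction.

Load 1 — triangular load w₀=3 kN/m (0→w₀ over full span):
  R_A = w₀L/6 = 3·12/6 = 6 kN
  R_B = w₀L/3 = 3·12/3 = 12 kN
Load 2 — uniform load w=-5 kN/m over full span:
  R_A = wL/2 = (-5)·12/2 = -30 kN
  R_B = wL/2 = (-5)·12/2 = -30 kN
Load 3 — applied couple M₀=-13 kN·m at a=9 m (b=L-a=3):
  R_A = M₀/L = (-13)/12 = -13/12 kN
  R_B = -M₀/L = -(-13)/12 = 13/12 kN
Superposition: R_A = -301/12 kN, R_B = -203/12 kN

R_A = -301/12 kN, R_B = -203/12 kN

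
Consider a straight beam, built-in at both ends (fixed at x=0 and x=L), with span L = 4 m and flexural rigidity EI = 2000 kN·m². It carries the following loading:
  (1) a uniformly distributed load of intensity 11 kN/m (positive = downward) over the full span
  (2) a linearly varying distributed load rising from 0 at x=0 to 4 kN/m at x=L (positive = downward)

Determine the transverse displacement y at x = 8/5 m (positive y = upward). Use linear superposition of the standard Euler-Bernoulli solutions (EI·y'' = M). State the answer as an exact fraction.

y(8/5) = -7752/1953125 m

Load 1 — uniform load w=11 kN/m over full span:
  y_1 = -wx²(L-x)²/(24EI) = -11·(8/5)²·(4-(8/5))²/(24·2000) = -264/78125 m
Load 2 — triangular load w₀=4 kN/m (0→w₀ over full span):
  y_2 = -w₀x²(L-x)²(x+2L)/(120LEI) = -4·(8/5)²·(4-(8/5))²·((8/5)+2·4)/(120·4·2000) = -1152/1953125 m
Superposition: y = Σ y_i = -7752/1953125 m ≈ -0.003969 m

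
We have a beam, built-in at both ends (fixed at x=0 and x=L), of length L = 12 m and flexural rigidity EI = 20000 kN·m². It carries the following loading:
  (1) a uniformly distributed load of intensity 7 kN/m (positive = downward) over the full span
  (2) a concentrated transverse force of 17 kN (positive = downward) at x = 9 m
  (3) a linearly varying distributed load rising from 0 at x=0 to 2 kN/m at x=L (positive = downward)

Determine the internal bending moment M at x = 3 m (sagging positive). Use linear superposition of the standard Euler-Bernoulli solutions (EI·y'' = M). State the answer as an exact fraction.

M(3) = 1497/160 kN·m

Load 1 — uniform load w=7 kN/m over full span:
  M_1 = wLx/2 - wL²/12 - wx²/2 = 7·12·3/2 - 7·12²/12 - 7·3²/2 = 21/2 kN·m
Load 2 — point force P=17 kN at a=9 m (b=L-a=3):
  M_2 = Pb²(3a+b)x/L³ - Pab²/L²  [x≤a] = 17·3²·(3·9+3)·3/12³ - 17·9·3²/12² = -51/32 kN·m
Load 3 — triangular load w₀=2 kN/m (0→w₀ over full span):
  M_3 = 3w₀Lx/20 - w₀L²/30 - w₀x³/(6L) = 3·2·12·3/20 - 2·12²/30 - 2·3³/(6·12) = 9/20 kN·m
Superposition: M = Σ M_i = 1497/160 kN·m ≈ 9.356250 kN·m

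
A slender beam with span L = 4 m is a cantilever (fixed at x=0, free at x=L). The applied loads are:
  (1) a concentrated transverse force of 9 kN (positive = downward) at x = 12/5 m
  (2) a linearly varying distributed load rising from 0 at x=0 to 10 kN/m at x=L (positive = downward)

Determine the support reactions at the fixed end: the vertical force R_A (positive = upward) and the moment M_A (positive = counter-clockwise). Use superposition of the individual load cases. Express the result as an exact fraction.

R_A = 29 kN, M_A = 1124/15 kN·m

Load 1 — point force P=9 kN at a=12/5 m (b=L-a=8/5):
  R_A = P = 9 kN
  M_A = Pa = 9·(12/5) = 108/5 kN·m
Load 2 — triangular load w₀=10 kN/m (0→w₀ over full span):
  R_A = w₀L/2 = 10·4/2 = 20 kN
  M_A = w₀L²/3 = 10·4²/3 = 160/3 kN·m
Superposition: R_A = 29 kN, M_A = 1124/15 kN·m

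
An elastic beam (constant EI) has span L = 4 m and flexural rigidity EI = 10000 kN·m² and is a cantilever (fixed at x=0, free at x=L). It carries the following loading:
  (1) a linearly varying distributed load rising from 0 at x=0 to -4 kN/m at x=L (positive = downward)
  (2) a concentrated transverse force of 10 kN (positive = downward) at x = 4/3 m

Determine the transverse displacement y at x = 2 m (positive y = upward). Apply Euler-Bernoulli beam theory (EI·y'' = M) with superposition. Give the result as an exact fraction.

Load 1 — triangular load w₀=-4 kN/m (0→w₀ over full span):
  y_1 = (w₀Lx³/12-w₀L²x²/6-w₀x⁵/(120L))/EI = ((-4)·4·2³/12-(-4)·4²·2²/6-(-4)·2⁵/(120·4))/10000 = 121/37500 m
Load 2 — point force P=10 kN at a=4/3 m (b=L-a=8/3):
  y_2 = -Pa²(3x-a)/(6EI)  [x>a] = -10·(4/3)²·(3·2-(4/3))/(6·10000) = -14/10125 m
Superposition: y = Σ y_i = 1867/1012500 m ≈ 0.001844 m

y(2) = 1867/1012500 m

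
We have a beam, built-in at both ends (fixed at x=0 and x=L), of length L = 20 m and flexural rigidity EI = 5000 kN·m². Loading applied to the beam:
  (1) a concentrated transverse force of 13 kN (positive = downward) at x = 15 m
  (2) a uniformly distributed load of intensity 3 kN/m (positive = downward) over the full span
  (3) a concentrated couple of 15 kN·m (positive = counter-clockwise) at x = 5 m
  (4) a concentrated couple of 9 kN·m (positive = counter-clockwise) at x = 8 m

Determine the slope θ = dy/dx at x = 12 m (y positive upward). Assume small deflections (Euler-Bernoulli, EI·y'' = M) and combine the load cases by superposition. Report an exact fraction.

θ(12) = 20799/1250000 rad

Load 1 — point force P=13 kN at a=15 m (b=L-a=5):
  θ_1 = -Pb²x(2aL-(3a+b)x)/(2L³EI)  [x≤a] = -13·5²·12·(2·15·20-(3·15+5)·12)/(2·20³·5000) = 0 rad
Load 2 — uniform load w=3 kN/m over full span:
  θ_2 = -wx(L-x)(L-2x)/(12EI) = -3·12·(20-12)·(20-2·12)/(12·5000) = 12/625 rad
Load 3 — applied couple M₀=15 kN·m at a=5 m (b=L-a=15):
  θ_3 = (R_Ax²/2 - M_Ax - M₀(x-a))/EI  [x>a] with R_A=27/32, M_A=-45/16 = ((27/32)·12²/2 - (-45/16)·12 - 15·(12-5))/5000 = -21/10000 rad
Load 4 — applied couple M₀=9 kN·m at a=8 m (b=L-a=12):
  θ_4 = (R_Ax²/2 - M_Ax - M₀(x-a))/EI  [x>a] with R_A=81/125, M_A=27/25 = ((81/125)·12²/2 - (27/25)·12 - 9·(12-8))/5000 = -36/78125 rad
Superposition: θ = Σ θ_i = 20799/1250000 rad ≈ 0.016639 rad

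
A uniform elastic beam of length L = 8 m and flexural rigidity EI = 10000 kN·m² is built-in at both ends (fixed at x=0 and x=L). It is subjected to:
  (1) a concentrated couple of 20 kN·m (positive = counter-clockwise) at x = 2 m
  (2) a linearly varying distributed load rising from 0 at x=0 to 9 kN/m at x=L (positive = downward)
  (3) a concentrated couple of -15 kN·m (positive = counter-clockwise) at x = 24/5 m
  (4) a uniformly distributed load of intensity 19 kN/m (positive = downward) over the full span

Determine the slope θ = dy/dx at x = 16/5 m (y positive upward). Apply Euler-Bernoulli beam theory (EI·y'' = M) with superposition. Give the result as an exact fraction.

θ(16/5) = -7193/1562500 rad

Load 1 — applied couple M₀=20 kN·m at a=2 m (b=L-a=6):
  θ_1 = (R_Ax²/2 - M_Ax - M₀(x-a))/EI  [x>a] with R_A=45/16, M_A=-15/4 = ((45/16)·(16/5)²/2 - (-15/4)·(16/5) - 20·((16/5)-2))/10000 = 3/12500 rad
Load 2 — triangular load w₀=9 kN/m (0→w₀ over full span):
  θ_2 = -w₀(2x(L-x)(L-2x)(x+2L)+x²(L-x)²)/(120LEI) = -9·(2·(16/5)·(8-(16/5))·(8-2·(16/5))·((16/5)+2·8)+(16/5)²·(8-(16/5))²)/(120·8·10000) = -432/390625 rad
Load 3 — applied couple M₀=-15 kN·m at a=24/5 m (b=L-a=16/5):
  θ_3 = (R_Ax²/2 - M_Ax)/EI  [x≤a] with R_A=-27/10, M_A=-24/5 = ((-27/10)·(16/5)²/2 - (-24/5)·(16/5))/10000 = 12/78125 rad
Load 4 — uniform load w=19 kN/m over full span:
  θ_4 = -wx(L-x)(L-2x)/(12EI) = -19·(16/5)·(8-(16/5))·(8-2·(16/5))/(12·10000) = -304/78125 rad
Superposition: θ = Σ θ_i = -7193/1562500 rad ≈ -0.004604 rad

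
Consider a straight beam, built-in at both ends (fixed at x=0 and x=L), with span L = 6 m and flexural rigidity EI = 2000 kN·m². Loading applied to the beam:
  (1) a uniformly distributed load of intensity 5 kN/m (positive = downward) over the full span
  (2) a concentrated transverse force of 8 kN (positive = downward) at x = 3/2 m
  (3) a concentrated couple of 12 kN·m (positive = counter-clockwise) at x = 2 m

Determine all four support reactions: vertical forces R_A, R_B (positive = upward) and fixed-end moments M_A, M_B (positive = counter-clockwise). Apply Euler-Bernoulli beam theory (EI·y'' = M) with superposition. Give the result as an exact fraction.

R_A = 293/12 kN, M_A = 87/4 kN·m, R_B = 163/12 kN, M_B = -53/4 kN·m

Load 1 — uniform load w=5 kN/m over full span:
  R_A = wL/2 = 5·6/2 = 15 kN
  M_A = wL²/12 = 5·6²/12 = 15 kN·m
  R_B = wL/2 = 5·6/2 = 15 kN
  M_B = -wL²/12 = -5·6²/12 = -15 kN·m
Load 2 — point force P=8 kN at a=3/2 m (b=L-a=9/2):
  R_A = Pb²(3a+b)/L³ = 8·(9/2)²·(3·(3/2)+(9/2))/6³ = 27/4 kN
  M_A = Pab²/L² = 8·(3/2)·(9/2)²/6² = 27/4 kN·m
  R_B = Pa²(a+3b)/L³ = 8·(3/2)²·((3/2)+3·(9/2))/6³ = 5/4 kN
  M_B = -Pa²b/L² = -8·(3/2)²·(9/2)/6² = -9/4 kN·m
Load 3 — applied couple M₀=12 kN·m at a=2 m (b=L-a=4):
  R_A = 6M₀ab/L³ = 6·12·2·4/6³ = 8/3 kN
  M_A = M₀b(2a-b)/L² = 12·4·(2·2-4)/6² = 0 kN·m
  R_B = -6M₀ab/L³ = -6·12·2·4/6³ = -8/3 kN
  M_B = M₀a(2b-a)/L² = 12·2·(2·4-2)/6² = 4 kN·m
Superposition: R_A = 293/12 kN, M_A = 87/4 kN·m, R_B = 163/12 kN, M_B = -53/4 kN·m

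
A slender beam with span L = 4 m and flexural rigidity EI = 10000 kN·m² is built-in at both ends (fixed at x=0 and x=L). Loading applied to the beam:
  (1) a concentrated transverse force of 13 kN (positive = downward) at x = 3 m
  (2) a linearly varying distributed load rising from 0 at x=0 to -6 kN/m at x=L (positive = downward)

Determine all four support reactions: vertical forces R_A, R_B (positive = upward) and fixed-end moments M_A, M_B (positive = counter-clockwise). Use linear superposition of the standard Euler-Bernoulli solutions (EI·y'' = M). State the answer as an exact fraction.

Load 1 — point force P=13 kN at a=3 m (b=L-a=1):
  R_A = Pb²(3a+b)/L³ = 13·1²·(3·3+1)/4³ = 65/32 kN
  M_A = Pab²/L² = 13·3·1²/4² = 39/16 kN·m
  R_B = Pa²(a+3b)/L³ = 13·3²·(3+3·1)/4³ = 351/32 kN
  M_B = -Pa²b/L² = -13·3²·1/4² = -117/16 kN·m
Load 2 — triangular load w₀=-6 kN/m (0→w₀ over full span):
  R_A = 3w₀L/20 = 3·(-6)·4/20 = -18/5 kN
  M_A = w₀L²/30 = (-6)·4²/30 = -16/5 kN·m
  R_B = 7w₀L/20 = 7·(-6)·4/20 = -42/5 kN
  M_B = -w₀L²/20 = -(-6)·4²/20 = 24/5 kN·m
Superposition: R_A = -251/160 kN, M_A = -61/80 kN·m, R_B = 411/160 kN, M_B = -201/80 kN·m

R_A = -251/160 kN, M_A = -61/80 kN·m, R_B = 411/160 kN, M_B = -201/80 kN·m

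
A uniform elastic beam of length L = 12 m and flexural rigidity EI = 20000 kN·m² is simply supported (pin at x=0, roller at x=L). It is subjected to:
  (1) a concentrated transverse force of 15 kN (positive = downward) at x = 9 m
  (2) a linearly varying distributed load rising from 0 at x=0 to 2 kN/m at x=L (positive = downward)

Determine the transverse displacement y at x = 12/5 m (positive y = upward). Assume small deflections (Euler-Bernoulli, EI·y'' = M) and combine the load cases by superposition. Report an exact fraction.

Load 1 — point force P=15 kN at a=9 m (b=L-a=3):
  y_1 = -Pbx(L²-b²-x²)/(6LEI)  [x≤a] = -15·3·(12/5)·(12²-3²-(12/5)²)/(6·12·20000) = -9693/1000000 m
Load 2 — triangular load w₀=2 kN/m (0→w₀ over full span):
  y_2 = -w₀x(7L⁴-10L²x²+3x⁴)/(360LEI) = -2·(12/5)·(7·12⁴-10·12²·(12/5)²+3·(12/5)⁴)/(360·12·20000) = -74304/9765625 m
Superposition: y = Σ y_i = -10813581/625000000 m ≈ -0.017302 m

y(12/5) = -10813581/625000000 m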